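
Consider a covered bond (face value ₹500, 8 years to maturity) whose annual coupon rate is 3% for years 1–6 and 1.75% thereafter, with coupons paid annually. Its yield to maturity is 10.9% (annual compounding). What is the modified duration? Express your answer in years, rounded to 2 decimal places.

Periodic yield y = 0.109. First find Macaulay duration:
  t   CF        PV=CF/(1+0.109)^t    t·PV
  1        15.00        13.5257        13.5257
  2        15.00        12.1963        24.3926
  3        15.00        10.9976        32.9927
  4        15.00         9.9167        39.6666
  5        15.00         8.9420        44.7099
  6        15.00         8.0631        48.3786
  7         8.75         4.2412        29.6883
  8       508.75       222.3576     1,778.8611
  Σ                    290.2401     2,012.2155
P = 290.2401; Macaulay duration = 2,012.2155 / 290.2401 = 6.93293 years.
Modified duration = D_Mac / (1 + y) = 6.93293 / 1.109 = 6.25152 years.

6.25 years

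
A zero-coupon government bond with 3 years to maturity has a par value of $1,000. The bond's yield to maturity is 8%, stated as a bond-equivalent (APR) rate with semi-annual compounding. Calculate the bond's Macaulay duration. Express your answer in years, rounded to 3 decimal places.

3.000 years

A zero-coupon bond has a single cash flow at maturity, so its Macaulay duration equals its maturity: 3 years.
(Equivalently: 6 semi-annual periods ÷ 2 = 3 years.)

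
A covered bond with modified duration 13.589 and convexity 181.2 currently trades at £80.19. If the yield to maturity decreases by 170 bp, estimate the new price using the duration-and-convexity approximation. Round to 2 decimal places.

Duration effect: -D_mod·Δy = -13.589 × (-0.017) = +0.231013
Convexity effect: ½·C·(Δy)² = 0.5 × 181.2 × (-0.017)² = +0.0261834
ΔP/P ≈ +0.231013 + 0.0261834 = +0.2571964
New price ≈ 80.19 × (1 + 0.2571964) = 100.814579316.

£100.81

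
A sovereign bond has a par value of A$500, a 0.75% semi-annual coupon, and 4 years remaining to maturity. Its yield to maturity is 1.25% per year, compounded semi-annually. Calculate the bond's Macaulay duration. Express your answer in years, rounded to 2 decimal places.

3.95 years

Periodic yield y = 0.00625. Discount each cash flow and weight by its period:
  t   CF        PV=CF/(1+0.00625)^t    t·PV
  1        1.875         1.8634         1.8634
  2        1.875         1.8518         3.7036
  3        1.875         1.8403         5.5208
  4        1.875         1.8288         7.3154
  5        1.875         1.8175         9.0874
  6        1.875         1.8062        10.8372
  7        1.875         1.7950        12.5649
  8      501.875       477.4726     3,819.7805
  Σ                    490.2755     3,870.6731
Price P = Σ PV = 490.2755.
Macaulay duration = Σ(t·PV) / P = 3,870.6731 / 490.2755 = 7.89489 half-year periods.
In years: 7.89489 / 2 = 3.94745 years.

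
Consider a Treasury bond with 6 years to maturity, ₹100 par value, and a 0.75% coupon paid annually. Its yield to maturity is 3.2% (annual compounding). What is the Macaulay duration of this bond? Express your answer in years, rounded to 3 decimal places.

5.880 years

Periodic yield y = 0.032. Discount each cash flow and weight by its year:
  t   CF        PV=CF/(1+0.032)^t    t·PV
  1         0.75         0.7267         0.7267
  2         0.75         0.7042         1.4084
  3         0.75         0.6824         2.0471
  4         0.75         0.6612         2.6449
  5         0.75         0.6407         3.2036
  6       100.75        83.4002       500.4009
  Σ                     86.8154       510.4316
Price P = Σ PV = 86.8154.
Macaulay duration = Σ(t·PV) / P = 510.4316 / 86.8154 = 5.87951 years.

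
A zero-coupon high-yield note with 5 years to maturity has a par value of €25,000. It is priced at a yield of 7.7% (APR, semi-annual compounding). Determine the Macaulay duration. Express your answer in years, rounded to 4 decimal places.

A zero-coupon bond has a single cash flow at maturity, so its Macaulay duration equals its maturity: 5 years.
(Equivalently: 10 semi-annual periods ÷ 2 = 5 years.)

5.0000 years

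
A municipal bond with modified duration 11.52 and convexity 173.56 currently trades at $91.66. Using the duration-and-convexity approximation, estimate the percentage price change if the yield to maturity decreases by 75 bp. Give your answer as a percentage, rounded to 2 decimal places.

Duration effect: -D_mod·Δy = -11.52 × (-0.0075) = +0.086400
Convexity effect: ½·C·(Δy)² = 0.5 × 173.56 × (-0.0075)² = +0.004881375
ΔP/P ≈ +0.086400 + 0.004881375 = +0.091281375
= +9.1281375%.

+9.13%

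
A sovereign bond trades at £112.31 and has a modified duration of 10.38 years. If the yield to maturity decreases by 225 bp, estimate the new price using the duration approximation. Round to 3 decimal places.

£138.540

Duration approximation: ΔP/P ≈ -D_mod · Δy = -10.38 × (-0.0225) = +0.233550.
New price ≈ 112.31 × (1 + 0.233550) = 138.5400005.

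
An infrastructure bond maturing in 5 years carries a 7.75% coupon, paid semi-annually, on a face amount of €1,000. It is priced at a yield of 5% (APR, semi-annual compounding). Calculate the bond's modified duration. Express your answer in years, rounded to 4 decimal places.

Periodic yield y = 0.025. First find Macaulay duration:
  t   CF        PV=CF/(1+0.025)^t    t·PV
  1        38.75        37.8049        37.8049
  2        38.75        36.8828        73.7656
  3        38.75        35.9832       107.9497
  4        38.75        35.1056       140.4223
  5        38.75        34.2494       171.2468
  6        38.75        33.4140       200.4840
  7        38.75        32.5990       228.1932
  8        38.75        31.8039       254.4314
  9        38.75        31.0282       279.2540
  10    1,038.75       811.4698     8,114.6984
  Σ                  1,120.3409     9,608.2504
P = 1,120.3409; Macaulay duration = 9,608.2504 / 1,120.3409 = 8.57618 half-year periods = 4.28809 years.
Modified duration = D_Mac / (1 + y) = 4.28809 / 1.025 = 4.18350 years.

4.1835 years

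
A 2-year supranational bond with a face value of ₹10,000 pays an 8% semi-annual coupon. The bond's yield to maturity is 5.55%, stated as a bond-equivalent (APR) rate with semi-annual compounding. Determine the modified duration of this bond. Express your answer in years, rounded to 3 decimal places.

Periodic yield y = 0.02775. First find Macaulay duration:
  t   CF        PV=CF/(1+0.02775)^t    t·PV
  1       400.00       389.1997       389.1997
  2       400.00       378.6910       757.3821
  3       400.00       368.4661     1,105.3983
  4    10,400.00     9,321.4483    37,285.7934
  Σ                 10,457.8052    39,537.7735
P = 10,457.8052; Macaulay duration = 39,537.7735 / 10,457.8052 = 3.78070 half-year periods = 1.89035 years.
Modified duration = D_Mac / (1 + y) = 1.89035 / 1.02775 = 1.83931 years.

1.839 years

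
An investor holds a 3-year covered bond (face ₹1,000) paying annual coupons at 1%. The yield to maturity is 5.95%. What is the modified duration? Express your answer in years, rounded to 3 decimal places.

2.801 years

Periodic yield y = 0.0595. First find Macaulay duration:
  t   CF        PV=CF/(1+0.0595)^t    t·PV
  1        10.00         9.4384         9.4384
  2        10.00         8.9084        17.8167
  3     1,010.00       849.2166     2,547.6499
  Σ                    867.5634     2,574.9050
P = 867.5634; Macaulay duration = 2,574.9050 / 867.5634 = 2.96797 years.
Modified duration = D_Mac / (1 + y) = 2.96797 / 1.0595 = 2.80130 years.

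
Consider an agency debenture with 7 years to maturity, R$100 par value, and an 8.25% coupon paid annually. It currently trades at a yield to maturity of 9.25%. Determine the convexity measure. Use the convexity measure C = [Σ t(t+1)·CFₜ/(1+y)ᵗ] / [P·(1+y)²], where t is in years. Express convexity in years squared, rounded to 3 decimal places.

34.167

With y = 0.0925:
  t   CF        PV=CF/(1+0.0925)^t    t·PV        t(t+1)·PV
  1         8.25         7.5515         7.5515          15.1030
  2         8.25         6.9121        13.8242          41.4727
  3         8.25         6.3269        18.9806          75.9226
  4         8.25         5.7912        23.1648         115.8239
  5         8.25         5.3009        26.5043         159.0259
  6         8.25         4.8521        29.1123         203.7861
  7       108.25        58.2744       407.9208       3,263.3662
  Σ                     95.0090       527.0585       3,874.5004
P = 95.0090.
Convexity = Σ t(t+1)·PV / [P·(1+y)²] = 3,874.5004 / (95.0090 × 1.193556) = 34.16710.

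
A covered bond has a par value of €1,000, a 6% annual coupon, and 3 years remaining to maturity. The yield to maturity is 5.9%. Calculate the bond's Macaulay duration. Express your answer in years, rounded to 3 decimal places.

2.834 years

Periodic yield y = 0.059. Discount each cash flow and weight by its year:
  t   CF        PV=CF/(1+0.059)^t    t·PV
  1        60.00        56.6572        56.6572
  2        60.00        53.5007       107.0014
  3     1,060.00       892.5201     2,677.5602
  Σ                  1,002.6780     2,841.2188
Price P = Σ PV = 1,002.6780.
Macaulay duration = Σ(t·PV) / P = 2,841.2188 / 1,002.6780 = 2.83363 years.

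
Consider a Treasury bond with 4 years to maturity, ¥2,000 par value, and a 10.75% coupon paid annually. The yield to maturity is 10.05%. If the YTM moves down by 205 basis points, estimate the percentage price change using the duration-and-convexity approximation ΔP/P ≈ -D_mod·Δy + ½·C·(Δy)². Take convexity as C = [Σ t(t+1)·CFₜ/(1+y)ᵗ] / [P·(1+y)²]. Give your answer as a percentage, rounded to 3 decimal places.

+6.732%

With y = 0.1005:
  t   CF        PV=CF/(1+0.1005)^t    t·PV        t(t+1)·PV
  1       215.00       195.3657       195.3657         390.7315
  2       215.00       177.5245       355.0491       1,065.1472
  3       215.00       161.3126       483.9378       1,935.7513
  4     2,215.00     1,510.1272     6,040.5090      30,202.5449
  Σ                  2,044.3301     7,074.8616      33,594.1749
P = 2,044.3301; D_Mac = 3.46072 yrs; D_mod = 3.14468 yrs; C = 13.56853.
Duration effect: -3.14468 × (-0.0205) = +0.064466
Convexity effect: 0.5 × 13.56853 × (-0.0205)² = +0.0028511
ΔP/P ≈ +0.064466 + 0.0028511 = +0.067317 = +6.7317%.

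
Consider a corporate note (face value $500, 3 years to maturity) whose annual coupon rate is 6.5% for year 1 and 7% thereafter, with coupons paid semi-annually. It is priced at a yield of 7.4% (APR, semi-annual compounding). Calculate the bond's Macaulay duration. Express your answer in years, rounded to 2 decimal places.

Periodic yield y = 0.037. Discount each cash flow and weight by its period:
  t   CF        PV=CF/(1+0.037)^t    t·PV
  1        16.25        15.6702        15.6702
  2        16.25        15.1111        30.2222
  3        17.50        15.6928        47.0785
  4        17.50        15.1329        60.5317
  5        17.50        14.5930        72.9649
  6       517.50       416.1384     2,496.8305
  Σ                    492.3385     2,723.2981
Price P = Σ PV = 492.3385.
Macaulay duration = Σ(t·PV) / P = 2,723.2981 / 492.3385 = 5.53135 half-year periods.
In years: 5.53135 / 2 = 2.76568 years.

2.77 years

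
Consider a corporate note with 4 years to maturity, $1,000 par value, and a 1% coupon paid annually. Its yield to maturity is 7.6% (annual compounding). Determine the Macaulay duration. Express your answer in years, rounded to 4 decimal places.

Periodic yield y = 0.076. Discount each cash flow and weight by its year:
  t   CF        PV=CF/(1+0.076)^t    t·PV
  1        10.00         9.2937         9.2937
  2        10.00         8.6372        17.2745
  3        10.00         8.0272        24.0816
  4     1,010.00       753.4810     3,013.9239
  Σ                    779.4391     3,064.5736
Price P = Σ PV = 779.4391.
Macaulay duration = Σ(t·PV) / P = 3,064.5736 / 779.4391 = 3.93177 years.

3.9318 years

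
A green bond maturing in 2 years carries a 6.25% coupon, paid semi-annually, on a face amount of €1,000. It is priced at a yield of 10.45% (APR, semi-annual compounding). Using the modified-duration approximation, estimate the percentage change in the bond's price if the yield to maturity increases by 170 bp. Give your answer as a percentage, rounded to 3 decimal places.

-3.081%

Periodic yield y = 0.05225. Modified duration first:
  t   CF        PV=CF/(1+0.05225)^t    t·PV
  1        31.25        29.6983        29.6983
  2        31.25        28.2236        56.4472
  3        31.25        26.8221        80.4664
  4     1,031.25       841.1786     3,364.7145
  Σ                    925.9226     3,531.3263
P = 925.9226; D_Mac = 3.81385 half-year periods = 1.90692 yrs; D_mod = 1.90692/(1+0.05225) = 1.81223 yrs.
ΔP/P ≈ -D_mod · Δy = -1.81223 × (+0.017) = -0.030808 = -3.0808%.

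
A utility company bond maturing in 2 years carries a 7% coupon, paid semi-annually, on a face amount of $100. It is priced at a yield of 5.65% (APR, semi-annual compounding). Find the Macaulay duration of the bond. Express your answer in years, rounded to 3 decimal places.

Periodic yield y = 0.02825. Discount each cash flow and weight by its period:
  t   CF        PV=CF/(1+0.02825)^t    t·PV
  1         3.50         3.4038         3.4038
  2         3.50         3.3103         6.6206
  3         3.50         3.2194         9.6581
  4       103.50        92.5860       370.3441
  Σ                    102.5196       390.0268
Price P = Σ PV = 102.5196.
Macaulay duration = Σ(t·PV) / P = 390.0268 / 102.5196 = 3.80441 half-year periods.
In years: 3.80441 / 2 = 1.90221 years.

1.902 years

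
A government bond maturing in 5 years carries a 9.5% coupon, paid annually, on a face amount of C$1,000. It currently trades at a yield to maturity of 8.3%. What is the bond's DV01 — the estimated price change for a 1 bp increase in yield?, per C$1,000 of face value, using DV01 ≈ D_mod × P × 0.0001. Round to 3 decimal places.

C$0.409

Periodic yield y = 0.083.
  t   CF        PV=CF/(1+0.083)^t    t·PV
  1        95.00        87.7193        87.7193
  2        95.00        80.9966       161.9932
  3        95.00        74.7891       224.3673
  4        95.00        69.0573       276.2293
  5     1,095.00       734.9738     3,674.8688
  Σ                  1,047.5361     4,425.1779
P = 1,047.5361; D_Mac = 4.22437 yrs; D_mod = 3.90062 yrs.
DV01 ≈ 3.90062 × 1,047.5361 × 0.0001 = 0.408604.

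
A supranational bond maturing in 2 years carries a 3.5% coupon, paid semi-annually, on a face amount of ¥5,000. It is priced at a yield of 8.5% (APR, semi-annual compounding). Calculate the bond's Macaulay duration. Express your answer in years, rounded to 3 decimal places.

1.946 years

Periodic yield y = 0.0425. Discount each cash flow and weight by its period:
  t   CF        PV=CF/(1+0.0425)^t    t·PV
  1        87.50        83.9329        83.9329
  2        87.50        80.5111       161.0223
  3        87.50        77.2289       231.6867
  4     5,087.50     4,307.2509    17,229.0035
  Σ                  4,548.9238    17,705.6453
Price P = Σ PV = 4,548.9238.
Macaulay duration = Σ(t·PV) / P = 17,705.6453 / 4,548.9238 = 3.89227 half-year periods.
In years: 3.89227 / 2 = 1.94614 years.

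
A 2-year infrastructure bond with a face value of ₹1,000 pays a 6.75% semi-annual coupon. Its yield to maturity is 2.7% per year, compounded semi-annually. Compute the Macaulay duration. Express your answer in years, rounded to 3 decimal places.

Periodic yield y = 0.0135. Discount each cash flow and weight by its period:
  t   CF        PV=CF/(1+0.0135)^t    t·PV
  1        33.75        33.3004        33.3004
  2        33.75        32.8569        65.7138
  3        33.75        32.4192        97.2577
  4     1,033.75       979.7618     3,919.0473
  Σ                  1,078.3384     4,115.3191
Price P = Σ PV = 1,078.3384.
Macaulay duration = Σ(t·PV) / P = 4,115.3191 / 1,078.3384 = 3.81635 half-year periods.
In years: 3.81635 / 2 = 1.90818 years.

1.908 years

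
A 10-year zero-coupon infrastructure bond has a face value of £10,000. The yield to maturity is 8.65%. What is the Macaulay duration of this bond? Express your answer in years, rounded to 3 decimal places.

A zero-coupon bond has a single cash flow at maturity, so its Macaulay duration equals its maturity: 10 years.

10.000 years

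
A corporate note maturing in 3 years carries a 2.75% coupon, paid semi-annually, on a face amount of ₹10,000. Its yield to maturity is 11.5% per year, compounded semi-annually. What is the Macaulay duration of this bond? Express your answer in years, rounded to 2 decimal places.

2.88 years

Periodic yield y = 0.0575. Discount each cash flow and weight by its period:
  t   CF        PV=CF/(1+0.0575)^t    t·PV
  1       137.50       130.0236       130.0236
  2       137.50       122.9538       245.9076
  3       137.50       116.2684       348.8051
  4       137.50       109.9464       439.7858
  5       137.50       103.9683       519.8414
  6    10,137.50     7,248.5078    43,491.0468
  Σ                  7,831.6683    45,175.4103
Price P = Σ PV = 7,831.6683.
Macaulay duration = Σ(t·PV) / P = 45,175.4103 / 7,831.6683 = 5.76830 half-year periods.
In years: 5.76830 / 2 = 2.88415 years.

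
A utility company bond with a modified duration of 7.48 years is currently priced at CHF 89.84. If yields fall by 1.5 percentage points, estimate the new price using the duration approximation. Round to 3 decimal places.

Duration approximation: ΔP/P ≈ -D_mod · Δy = -7.48 × (-0.015) = +0.112200.
New price ≈ 89.84 × (1 + 0.112200) = 99.920048.

CHF 99.920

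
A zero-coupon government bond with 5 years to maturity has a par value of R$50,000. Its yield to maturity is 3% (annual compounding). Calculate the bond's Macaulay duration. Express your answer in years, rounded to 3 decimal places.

5.000 years

A zero-coupon bond has a single cash flow at maturity, so its Macaulay duration equals its maturity: 5 years.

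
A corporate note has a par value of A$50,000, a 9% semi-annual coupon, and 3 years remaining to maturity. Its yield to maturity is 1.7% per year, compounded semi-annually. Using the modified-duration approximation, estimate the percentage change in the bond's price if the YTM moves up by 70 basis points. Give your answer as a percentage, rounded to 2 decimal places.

Periodic yield y = 0.0085. Modified duration first:
  t   CF        PV=CF/(1+0.0085)^t    t·PV
  1     2,250.00     2,231.0362     2,231.0362
  2     2,250.00     2,212.2322     4,424.4644
  3     2,250.00     2,193.5867     6,580.7602
  4     2,250.00     2,175.0984     8,700.3936
  5     2,250.00     2,156.7659    10,783.8294
  6    52,250.00    49,662.7632   297,976.5790
  Σ                 60,631.4826   330,697.0629
P = 60,631.4826; D_Mac = 5.45421 half-year periods = 2.72711 yrs; D_mod = 2.72711/(1+0.0085) = 2.70412 yrs.
ΔP/P ≈ -D_mod · Δy = -2.70412 × (+0.007) = -0.018929 = -1.8929%.

-1.89%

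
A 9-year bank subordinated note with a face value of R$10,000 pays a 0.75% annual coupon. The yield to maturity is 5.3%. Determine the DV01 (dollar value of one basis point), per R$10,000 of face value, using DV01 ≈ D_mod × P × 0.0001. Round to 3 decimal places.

R$5.602

Periodic yield y = 0.053.
  t   CF        PV=CF/(1+0.053)^t    t·PV
  1        75.00        71.2251        71.2251
  2        75.00        67.6401       135.2803
  3        75.00        64.2357       192.7070
  4        75.00        61.0025       244.0101
  5        75.00        57.9321       289.6606
  6        75.00        55.0163       330.0975
  7        75.00        52.2472       365.7301
  8        75.00        49.6174       396.9395
  9    10,075.00     6,329.7960    56,968.1641
  Σ                  6,808.7124    58,993.8142
P = 6,808.7124; D_Mac = 8.66446 yrs; D_mod = 8.22836 yrs.
DV01 ≈ 8.22836 × 6,808.7124 × 0.0001 = 5.602451.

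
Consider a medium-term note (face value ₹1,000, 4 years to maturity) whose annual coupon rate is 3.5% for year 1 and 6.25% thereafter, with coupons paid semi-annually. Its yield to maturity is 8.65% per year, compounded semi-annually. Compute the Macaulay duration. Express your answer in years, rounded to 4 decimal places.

Periodic yield y = 0.04325. Discount each cash flow and weight by its period:
  t   CF        PV=CF/(1+0.04325)^t    t·PV
  1        17.50        16.7745        16.7745
  2        17.50        16.0791        32.1582
  3        31.25        27.5223        82.5669
  4        31.25        26.3813       105.5253
  5        31.25        25.2876       126.4381
  6        31.25        24.2393       145.4357
  7        31.25        23.2344       162.6407
  8     1,031.25       734.9483     5,879.5867
  Σ                    894.4668     6,551.1261
Price P = Σ PV = 894.4668.
Macaulay duration = Σ(t·PV) / P = 6,551.1261 / 894.4668 = 7.32406 half-year periods.
In years: 7.32406 / 2 = 3.66203 years.

3.6620 years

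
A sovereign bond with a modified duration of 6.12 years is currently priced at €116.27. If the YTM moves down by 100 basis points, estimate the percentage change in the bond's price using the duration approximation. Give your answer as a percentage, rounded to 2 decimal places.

+6.12%

Duration approximation: ΔP/P ≈ -D_mod · Δy = -6.12 × (-0.01) = +0.061200.
As a percentage: +6.1200%.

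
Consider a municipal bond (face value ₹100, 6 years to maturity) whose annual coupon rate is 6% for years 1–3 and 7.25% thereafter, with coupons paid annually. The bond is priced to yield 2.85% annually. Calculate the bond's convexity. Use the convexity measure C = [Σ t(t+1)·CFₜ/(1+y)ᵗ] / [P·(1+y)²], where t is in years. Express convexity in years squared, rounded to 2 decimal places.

33.26

With y = 0.0285:
  t   CF        PV=CF/(1+0.0285)^t    t·PV        t(t+1)·PV
  1         6.00         5.8337         5.8337          11.6675
  2         6.00         5.6721        11.3442          34.0325
  3         6.00         5.5149        16.5447          66.1789
  4         7.25         6.4792        25.9168         129.5838
  5         7.25         6.2997        31.4983         188.9895
  6       107.25        90.6090       543.6542       3,805.5796
  Σ                    120.4086       634.7919       4,236.0319
P = 120.4086.
Convexity = Σ t(t+1)·PV / [P·(1+y)²] = 4,236.0319 / (120.4086 × 1.057812) = 33.25777.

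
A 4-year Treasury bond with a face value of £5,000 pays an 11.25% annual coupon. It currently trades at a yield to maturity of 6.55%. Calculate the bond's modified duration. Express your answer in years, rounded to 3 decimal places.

3.263 years

Periodic yield y = 0.0655. First find Macaulay duration:
  t   CF        PV=CF/(1+0.0655)^t    t·PV
  1       562.50       527.9212       527.9212
  2       562.50       495.4680       990.9360
  3       562.50       465.0099     1,395.0296
  4     5,562.50     4,315.7493    17,262.9972
  Σ                  5,804.1483    20,176.8839
P = 5,804.1483; Macaulay duration = 20,176.8839 / 5,804.1483 = 3.47629 years.
Modified duration = D_Mac / (1 + y) = 3.47629 / 1.0655 = 3.26259 years.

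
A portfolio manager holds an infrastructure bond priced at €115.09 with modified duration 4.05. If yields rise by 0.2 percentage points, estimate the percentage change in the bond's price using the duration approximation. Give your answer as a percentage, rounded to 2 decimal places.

Duration approximation: ΔP/P ≈ -D_mod · Δy = -4.05 × (+0.002) = -0.008100.
As a percentage: -0.8100%.

-0.81%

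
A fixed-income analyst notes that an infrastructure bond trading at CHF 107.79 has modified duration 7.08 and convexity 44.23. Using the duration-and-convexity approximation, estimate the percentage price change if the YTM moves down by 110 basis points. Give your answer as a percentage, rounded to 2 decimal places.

+8.06%

Duration effect: -D_mod·Δy = -7.08 × (-0.011) = +0.077880
Convexity effect: ½·C·(Δy)² = 0.5 × 44.23 × (-0.011)² = +0.002675915
ΔP/P ≈ +0.077880 + 0.002675915 = +0.080555915
= +8.0555915%.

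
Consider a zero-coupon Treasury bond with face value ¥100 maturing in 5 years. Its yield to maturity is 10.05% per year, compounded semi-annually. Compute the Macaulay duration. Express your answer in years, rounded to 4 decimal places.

A zero-coupon bond has a single cash flow at maturity, so its Macaulay duration equals its maturity: 5 years.
(Equivalently: 10 semi-annual periods ÷ 2 = 5 years.)

5.0000 years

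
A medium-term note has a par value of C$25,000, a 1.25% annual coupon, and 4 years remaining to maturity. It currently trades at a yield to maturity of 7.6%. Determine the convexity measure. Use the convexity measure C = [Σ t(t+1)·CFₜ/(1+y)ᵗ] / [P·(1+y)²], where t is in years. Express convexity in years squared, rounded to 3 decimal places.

With y = 0.076:
  t   CF        PV=CF/(1+0.076)^t    t·PV        t(t+1)·PV
  1       312.50       290.4275       290.4275         580.8550
  2       312.50       269.9140       539.8281       1,619.4843
  3       312.50       250.8495       752.5484       3,010.1938
  4    25,312.50    18,883.6506    75,534.6022     377,673.0112
  Σ                 19,694.8416    77,117.4063     382,883.5442
P = 19,694.8416.
Convexity = Σ t(t+1)·PV / [P·(1+y)²] = 382,883.5442 / (19,694.8416 × 1.157776) = 16.79151.

16.792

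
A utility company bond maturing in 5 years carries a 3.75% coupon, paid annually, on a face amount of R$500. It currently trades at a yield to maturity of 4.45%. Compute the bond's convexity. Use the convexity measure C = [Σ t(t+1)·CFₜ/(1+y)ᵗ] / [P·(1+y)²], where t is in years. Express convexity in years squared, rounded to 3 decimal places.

24.909

With y = 0.0445:
  t   CF        PV=CF/(1+0.0445)^t    t·PV        t(t+1)·PV
  1        18.75        17.9512        17.9512          35.9023
  2        18.75        17.1864        34.3728         103.1183
  3        18.75        16.4542        49.3625         197.4500
  4        18.75        15.7532        63.0126         315.0631
  5       518.75       417.2688     2,086.3439      12,518.0633
  Σ                    484.6136     2,251.0429      13,169.5970
P = 484.6136.
Convexity = Σ t(t+1)·PV / [P·(1+y)²] = 13,169.5970 / (484.6136 × 1.090980) = 24.90921.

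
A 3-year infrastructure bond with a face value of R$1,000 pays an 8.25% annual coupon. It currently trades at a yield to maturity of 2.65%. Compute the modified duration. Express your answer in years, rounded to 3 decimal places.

2.722 years

Periodic yield y = 0.0265. First find Macaulay duration:
  t   CF        PV=CF/(1+0.0265)^t    t·PV
  1        82.50        80.3702        80.3702
  2        82.50        78.2954       156.5907
  3     1,082.50     1,000.8086     3,002.4259
  Σ                  1,159.4742     3,239.3868
P = 1,159.4742; Macaulay duration = 3,239.3868 / 1,159.4742 = 2.79384 years.
Modified duration = D_Mac / (1 + y) = 2.79384 / 1.0265 = 2.72172 years.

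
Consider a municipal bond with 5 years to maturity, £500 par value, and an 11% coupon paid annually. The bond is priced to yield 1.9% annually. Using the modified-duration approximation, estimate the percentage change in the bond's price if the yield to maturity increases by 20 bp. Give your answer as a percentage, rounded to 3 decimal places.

Periodic yield y = 0.019. Modified duration first:
  t   CF        PV=CF/(1+0.019)^t    t·PV
  1        55.00        53.9745        53.9745
  2        55.00        52.9681       105.9362
  3        55.00        51.9805       155.9414
  4        55.00        51.0112       204.0450
  5       555.00       505.1520     2,525.7599
  Σ                    715.0863     3,045.6570
P = 715.0863; D_Mac = 4.25915 yrs; D_mod = 4.25915/(1+0.019) = 4.17973 yrs.
ΔP/P ≈ -D_mod · Δy = -4.17973 × (+0.002) = -0.008359 = -0.8359%.

-0.836%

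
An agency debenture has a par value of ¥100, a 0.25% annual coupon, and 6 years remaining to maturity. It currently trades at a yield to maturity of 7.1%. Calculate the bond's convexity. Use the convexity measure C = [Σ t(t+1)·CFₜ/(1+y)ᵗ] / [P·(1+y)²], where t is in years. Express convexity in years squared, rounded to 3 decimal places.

36.233

With y = 0.071:
  t   CF        PV=CF/(1+0.071)^t    t·PV        t(t+1)·PV
  1         0.25         0.2334         0.2334           0.4669
  2         0.25         0.2180         0.4359           1.3077
  3         0.25         0.2035         0.6105           2.4420
  4         0.25         0.1900         0.7600           3.8002
  5         0.25         0.1774         0.8871           5.3225
  6       100.25        66.4274       398.5647       2,789.9527
  Σ                     67.4498       401.4916       2,803.2921
P = 67.4498.
Convexity = Σ t(t+1)·PV / [P·(1+y)²] = 2,803.2921 / (67.4498 × 1.147041) = 36.23339.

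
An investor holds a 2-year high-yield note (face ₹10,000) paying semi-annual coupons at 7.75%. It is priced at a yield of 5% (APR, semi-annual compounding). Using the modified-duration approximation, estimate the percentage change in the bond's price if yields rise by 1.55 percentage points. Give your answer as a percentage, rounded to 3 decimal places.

Periodic yield y = 0.025. Modified duration first:
  t   CF        PV=CF/(1+0.025)^t    t·PV
  1       387.50       378.0488       378.0488
  2       387.50       368.8281       737.6562
  3       387.50       359.8323     1,079.4968
  4    10,387.50     9,410.5623    37,642.2493
  Σ                 10,517.2715    39,837.4510
P = 10,517.2715; D_Mac = 3.78781 half-year periods = 1.89391 yrs; D_mod = 1.89391/(1+0.025) = 1.84771 yrs.
ΔP/P ≈ -D_mod · Δy = -1.84771 × (+0.0155) = -0.028640 = -2.8640%.

-2.864%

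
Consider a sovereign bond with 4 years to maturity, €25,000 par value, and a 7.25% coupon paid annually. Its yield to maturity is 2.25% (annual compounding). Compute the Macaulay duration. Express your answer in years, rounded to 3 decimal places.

3.647 years

Periodic yield y = 0.0225. Discount each cash flow and weight by its year:
  t   CF        PV=CF/(1+0.0225)^t    t·PV
  1     1,812.50     1,772.6161     1,772.6161
  2     1,812.50     1,733.6099     3,467.2198
  3     1,812.50     1,695.4620     5,086.3861
  4    26,812.50    24,529.2372    98,116.9488
  Σ                 29,730.9253   108,443.1708
Price P = Σ PV = 29,730.9253.
Macaulay duration = Σ(t·PV) / P = 108,443.1708 / 29,730.9253 = 3.64749 years.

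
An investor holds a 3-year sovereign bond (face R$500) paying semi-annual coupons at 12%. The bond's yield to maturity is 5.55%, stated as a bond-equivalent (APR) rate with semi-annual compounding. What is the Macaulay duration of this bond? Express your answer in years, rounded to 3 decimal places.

Periodic yield y = 0.02775. Discount each cash flow and weight by its period:
  t   CF        PV=CF/(1+0.02775)^t    t·PV
  1        30.00        29.1900        29.1900
  2        30.00        28.4018        56.8037
  3        30.00        27.6350        82.9049
  4        30.00        26.8888       107.5552
  5        30.00        26.1628       130.8139
  6       530.00       449.7291     2,698.3744
  Σ                    588.0074     3,105.6420
Price P = Σ PV = 588.0074.
Macaulay duration = Σ(t·PV) / P = 3,105.6420 / 588.0074 = 5.28164 half-year periods.
In years: 5.28164 / 2 = 2.64082 years.

2.641 years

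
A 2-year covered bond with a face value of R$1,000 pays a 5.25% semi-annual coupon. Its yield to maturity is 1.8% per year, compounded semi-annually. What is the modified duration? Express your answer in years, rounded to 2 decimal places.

1.91 years

Periodic yield y = 0.009. First find Macaulay duration:
  t   CF        PV=CF/(1+0.009)^t    t·PV
  1        26.25        26.0159        26.0159
  2        26.25        25.7838        51.5676
  3        26.25        25.5538        76.6615
  4     1,026.25       990.1215     3,960.4861
  Σ                  1,067.4750     4,114.7310
P = 1,067.4750; Macaulay duration = 4,114.7310 / 1,067.4750 = 3.85464 half-year periods = 1.92732 years.
Modified duration = D_Mac / (1 + y) = 1.92732 / 1.009 = 1.91013 years.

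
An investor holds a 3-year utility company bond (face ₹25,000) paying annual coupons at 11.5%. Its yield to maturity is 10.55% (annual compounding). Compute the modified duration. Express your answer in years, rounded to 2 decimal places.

2.45 years

Periodic yield y = 0.1055. First find Macaulay duration:
  t   CF        PV=CF/(1+0.1055)^t    t·PV
  1     2,875.00     2,600.6332     2,600.6332
  2     2,875.00     2,352.4497     4,704.8995
  3    27,875.00    20,631.8720    61,895.6161
  Σ                 25,584.9550    69,201.1488
P = 25,584.9550; Macaulay duration = 69,201.1488 / 25,584.9550 = 2.70476 years.
Modified duration = D_Mac / (1 + y) = 2.70476 / 1.1055 = 2.44664 years.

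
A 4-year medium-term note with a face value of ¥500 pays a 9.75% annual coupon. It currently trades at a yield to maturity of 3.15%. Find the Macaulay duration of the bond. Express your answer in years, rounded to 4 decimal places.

Periodic yield y = 0.0315. Discount each cash flow and weight by its year:
  t   CF        PV=CF/(1+0.0315)^t    t·PV
  1        48.75        47.2613        47.2613
  2        48.75        45.8180        91.6360
  3        48.75        44.4188       133.2564
  4       548.75       484.7274     1,938.9098
  Σ                    622.2255     2,211.0635
Price P = Σ PV = 622.2255.
Macaulay duration = Σ(t·PV) / P = 2,211.0635 / 622.2255 = 3.55348 years.

3.5535 years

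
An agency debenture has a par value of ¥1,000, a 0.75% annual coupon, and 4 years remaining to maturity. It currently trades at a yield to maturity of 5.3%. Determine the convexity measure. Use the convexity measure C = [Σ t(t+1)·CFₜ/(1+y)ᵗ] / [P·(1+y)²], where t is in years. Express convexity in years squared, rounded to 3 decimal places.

With y = 0.053:
  t   CF        PV=CF/(1+0.053)^t    t·PV        t(t+1)·PV
  1         7.50         7.1225         7.1225          14.2450
  2         7.50         6.7640        13.5280          40.5841
  3         7.50         6.4236        19.2707          77.0828
  4     1,007.50       819.4672     3,277.8688      16,389.3438
  Σ                    839.7773     3,317.7900      16,521.2557
P = 839.7773.
Convexity = Σ t(t+1)·PV / [P·(1+y)²] = 16,521.2557 / (839.7773 × 1.108809) = 17.74280.

17.743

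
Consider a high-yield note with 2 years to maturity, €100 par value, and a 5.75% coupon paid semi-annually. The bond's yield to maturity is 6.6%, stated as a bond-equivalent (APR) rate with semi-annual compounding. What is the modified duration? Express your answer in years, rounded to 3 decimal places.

Periodic yield y = 0.033. First find Macaulay duration:
  t   CF        PV=CF/(1+0.033)^t    t·PV
  1        2.875         2.7832         2.7832
  2        2.875         2.6942         5.3885
  3        2.875         2.6082         7.8245
  4      102.875        90.3459       361.3837
  Σ                     98.4315       377.3799
P = 98.4315; Macaulay duration = 377.3799 / 98.4315 = 3.83393 half-year periods = 1.91697 years.
Modified duration = D_Mac / (1 + y) = 1.91697 / 1.033 = 1.85573 years.

1.856 years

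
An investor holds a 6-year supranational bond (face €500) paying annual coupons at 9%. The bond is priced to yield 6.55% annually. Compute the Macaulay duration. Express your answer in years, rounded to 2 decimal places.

4.96 years

Periodic yield y = 0.0655. Discount each cash flow and weight by its year:
  t   CF        PV=CF/(1+0.0655)^t    t·PV
  1        45.00        42.2337        42.2337
  2        45.00        39.6374        79.2749
  3        45.00        37.2008       111.6024
  4        45.00        34.9139       139.6557
  5        45.00        32.7676       163.8382
  6       545.00       372.4567     2,234.7401
  Σ                    559.2102     2,771.3450
Price P = Σ PV = 559.2102.
Macaulay duration = Σ(t·PV) / P = 2,771.3450 / 559.2102 = 4.95582 years.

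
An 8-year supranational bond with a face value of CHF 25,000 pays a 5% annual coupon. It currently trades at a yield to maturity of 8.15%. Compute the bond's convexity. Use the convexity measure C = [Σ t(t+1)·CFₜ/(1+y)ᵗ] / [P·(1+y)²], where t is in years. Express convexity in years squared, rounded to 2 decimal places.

With y = 0.0815:
  t   CF        PV=CF/(1+0.0815)^t    t·PV        t(t+1)·PV
  1     1,250.00     1,155.8021     1,155.8021       2,311.6043
  2     1,250.00     1,068.7028     2,137.4057       6,412.2171
  3     1,250.00       988.1672     2,964.5016      11,858.0066
  4     1,250.00       913.7006     3,654.8025      18,274.0123
  5     1,250.00       844.8457     4,224.2285      25,345.3708
  6     1,250.00       781.1796     4,687.0774      32,809.5415
  7     1,250.00       722.3112     5,056.1784      40,449.4270
  8    26,250.00    14,025.4601   112,203.6809   1,009,833.1284
  Σ                 20,500.1694   136,083.6770   1,147,293.3078
P = 20,500.1694.
Convexity = Σ t(t+1)·PV / [P·(1+y)²] = 1,147,293.3078 / (20,500.1694 × 1.169642) = 47.84802.

47.85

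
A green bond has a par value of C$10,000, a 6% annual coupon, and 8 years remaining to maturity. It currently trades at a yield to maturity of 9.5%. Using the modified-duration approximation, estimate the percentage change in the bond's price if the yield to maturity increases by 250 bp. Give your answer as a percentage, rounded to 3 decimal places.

Periodic yield y = 0.095. Modified duration first:
  t   CF        PV=CF/(1+0.095)^t    t·PV
  1       600.00       547.9452       547.9452
  2       600.00       500.4066     1,000.8132
  3       600.00       456.9923     1,370.9769
  4       600.00       417.3446     1,669.3783
  5       600.00       381.1366     1,905.6830
  6       600.00       348.0700     2,088.4197
  7       600.00       317.8721     2,225.1047
  8    10,600.00     5,128.5301    41,028.2411
  Σ                  8,098.2975    51,836.5621
P = 8,098.2975; D_Mac = 6.40092 yrs; D_mod = 6.40092/(1+0.095) = 5.84559 yrs.
ΔP/P ≈ -D_mod · Δy = -5.84559 × (+0.025) = -0.146140 = -14.6140%.

-14.614%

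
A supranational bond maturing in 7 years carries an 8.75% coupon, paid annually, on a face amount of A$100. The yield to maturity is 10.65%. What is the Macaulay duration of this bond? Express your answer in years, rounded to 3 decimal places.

5.440 years

Periodic yield y = 0.1065. Discount each cash flow and weight by its year:
  t   CF        PV=CF/(1+0.1065)^t    t·PV
  1         8.75         7.9078         7.9078
  2         8.75         7.1467        14.2934
  3         8.75         6.4588        19.3765
  4         8.75         5.8372        23.3487
  5         8.75         5.2753        26.3767
  6         8.75         4.7676        28.6056
  7       108.75        53.5512       374.8585
  Σ                     90.9447       494.7672
Price P = Σ PV = 90.9447.
Macaulay duration = Σ(t·PV) / P = 494.7672 / 90.9447 = 5.44031 years.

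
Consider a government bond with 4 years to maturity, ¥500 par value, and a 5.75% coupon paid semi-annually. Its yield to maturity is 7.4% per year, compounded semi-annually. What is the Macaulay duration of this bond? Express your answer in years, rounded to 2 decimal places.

Periodic yield y = 0.037. Discount each cash flow and weight by its period:
  t   CF        PV=CF/(1+0.037)^t    t·PV
  1       14.375        13.8621        13.8621
  2       14.375        13.3675        26.7350
  3       14.375        12.8906        38.6717
  4       14.375        12.4306        49.7225
  5       14.375        11.9871        59.9355
  6       14.375        11.5594        69.3564
  7       14.375        11.1470        78.0287
  8      514.375       384.6359     3,077.0871
  Σ                    471.8801     3,413.3990
Price P = Σ PV = 471.8801.
Macaulay duration = Σ(t·PV) / P = 3,413.3990 / 471.8801 = 7.23361 half-year periods.
In years: 7.23361 / 2 = 3.61681 years.

3.62 years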